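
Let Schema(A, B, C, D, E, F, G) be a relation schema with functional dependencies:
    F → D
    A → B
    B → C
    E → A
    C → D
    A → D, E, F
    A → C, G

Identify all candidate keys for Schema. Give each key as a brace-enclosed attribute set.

{A}, {E}

Closure of {A} is {A, B, C, D, E, F, G}, the whole schema; {A} is a candidate key.
Closure of {E} is {A, B, C, D, E, F, G}, the whole schema; {E} is a candidate key.
No proper subset of any of these is a key, and no other minimal superkey exists.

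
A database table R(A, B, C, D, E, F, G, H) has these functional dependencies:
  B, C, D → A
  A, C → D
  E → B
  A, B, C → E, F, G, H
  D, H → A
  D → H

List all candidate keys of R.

{C} never appears on the right of any FD, so every key must include it.
{A, B, C}⁺ = {A, B, C, D, E, F, G, H}, which is every attribute, so {A, B, C} is a candidate key.
{A, C, E}⁺ = {A, B, C, D, E, F, G, H}, which is every attribute, so {A, C, E} is a candidate key.
{B, C, D}⁺ = {A, B, C, D, E, F, G, H}, which is every attribute, so {B, C, D} is a candidate key.
{C, D, E}⁺ = {A, B, C, D, E, F, G, H}, which is every attribute, so {C, D, E} is a candidate key.
No proper subset of any of these is a key, and no other minimal superkey exists.

{A, B, C}, {A, C, E}, {B, C, D}, {C, D, E}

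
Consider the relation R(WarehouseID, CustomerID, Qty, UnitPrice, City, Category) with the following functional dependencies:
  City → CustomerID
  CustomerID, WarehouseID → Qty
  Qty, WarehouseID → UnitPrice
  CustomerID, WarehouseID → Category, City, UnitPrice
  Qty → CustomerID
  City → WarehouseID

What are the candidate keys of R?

{City}, {CustomerID, WarehouseID}, {Qty, WarehouseID}

{City} is a candidate key since {City}⁺ = {Category, City, CustomerID, Qty, UnitPrice, WarehouseID} covers every attribute.
{CustomerID, WarehouseID} is a candidate key since {CustomerID, WarehouseID}⁺ = {Category, City, CustomerID, Qty, UnitPrice, WarehouseID} covers every attribute.
{Qty, WarehouseID} is a candidate key since {Qty, WarehouseID}⁺ = {Category, City, CustomerID, Qty, UnitPrice, WarehouseID} covers every attribute.
Any other superkey properly contains one of these, so there are no further candidate keys.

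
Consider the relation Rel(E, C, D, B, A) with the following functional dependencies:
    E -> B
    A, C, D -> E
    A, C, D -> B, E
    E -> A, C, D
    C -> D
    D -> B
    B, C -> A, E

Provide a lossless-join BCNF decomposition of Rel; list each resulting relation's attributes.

Candidate keys of the original relation: {C}, {E}.
{A, B, C, D, E}: {D} determines {B, D} here but is not a superkey — split on D -> B, giving {B, D} and {A, C, D, E}.
{B, D} is in BCNF.
{A, C, D, E} is in BCNF.

{A, C, D, E}; {B, D}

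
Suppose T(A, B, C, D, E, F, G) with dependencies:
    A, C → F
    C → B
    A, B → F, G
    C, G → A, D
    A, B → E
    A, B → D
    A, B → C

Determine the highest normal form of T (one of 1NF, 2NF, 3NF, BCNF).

Candidate keys: {A, B}, {A, C}, {C, G}. Prime attributes: {A, B, C, G}.
C → B: {C}⁺ = {B, C}, which is not all of the attributes, so the left side is not a superkey — BCNF is violated.
But every attribute on its right side ({B}) is prime, and the same holds for every other non-superkey FD, so 3NF still holds.

3NF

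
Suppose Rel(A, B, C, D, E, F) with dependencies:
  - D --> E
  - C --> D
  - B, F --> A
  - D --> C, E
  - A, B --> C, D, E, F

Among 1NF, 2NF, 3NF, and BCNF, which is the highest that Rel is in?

2NF

Candidate keys: {A, B}, {B, F}. Prime attributes: {A, B, F}.
D --> E breaks BCNF: {D}⁺ = {C, D, E}, so {D} is not a superkey.
Because {E} is non-prime and the left side of D --> E is not a superkey, the relation is not in 3NF.
Checking every proper subset of each key, none determines a non-prime attribute — 2NF is satisfied.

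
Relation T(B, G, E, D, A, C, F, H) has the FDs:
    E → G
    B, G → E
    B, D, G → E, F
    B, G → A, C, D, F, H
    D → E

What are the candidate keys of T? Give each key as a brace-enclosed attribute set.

Attributes never on any right-hand side: {B} — every candidate key must contain it.
{B, D}⁺ = {A, B, C, D, E, F, G, H} — all of the relation — so {B, D} is a candidate key.
{B, E}⁺ = {A, B, C, D, E, F, G, H} — all of the relation — so {B, E} is a candidate key.
{B, G}⁺ = {A, B, C, D, E, F, G, H} — all of the relation — so {B, G} is a candidate key.
Any other superkey properly contains one of these, so there are no further candidate keys.

{B, D}, {B, E}, {B, G}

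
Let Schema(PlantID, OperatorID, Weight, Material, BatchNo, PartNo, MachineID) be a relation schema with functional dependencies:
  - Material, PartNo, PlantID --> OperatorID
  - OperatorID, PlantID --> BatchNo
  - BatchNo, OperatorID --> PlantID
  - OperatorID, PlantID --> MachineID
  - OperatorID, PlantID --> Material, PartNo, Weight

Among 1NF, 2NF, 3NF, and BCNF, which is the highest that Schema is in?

Candidate keys: {BatchNo, OperatorID}, {Material, PartNo, PlantID}, {OperatorID, PlantID}. Prime attributes: {BatchNo, Material, OperatorID, PartNo, PlantID}.
Each dependency's left side is a superkey — BCNF holds.

BCNF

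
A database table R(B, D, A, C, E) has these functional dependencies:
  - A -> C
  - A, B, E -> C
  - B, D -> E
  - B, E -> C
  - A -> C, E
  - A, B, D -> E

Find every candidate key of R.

{A, B, D} never appear on the right of any FD, so every key must include all of them.
{A, B, D}⁺ = {A, B, C, D, E}, which is every attribute, so {A, B, D} is a candidate key.
Every other attribute set either contains this one or has a smaller closure.

{A, B, D}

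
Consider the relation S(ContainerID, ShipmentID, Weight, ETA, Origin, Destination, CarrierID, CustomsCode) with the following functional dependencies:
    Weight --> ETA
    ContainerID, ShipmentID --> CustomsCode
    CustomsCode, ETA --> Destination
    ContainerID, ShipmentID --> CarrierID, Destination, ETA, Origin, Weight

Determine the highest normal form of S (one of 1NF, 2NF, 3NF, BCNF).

2NF

Candidate key: {ContainerID, ShipmentID}. Prime attributes: {ContainerID, ShipmentID}.
For Weight --> ETA we have {Weight}⁺ = {ETA, Weight}; {Weight} is not a superkey, so BCNF fails.
Weight --> ETA determines the non-prime attribute {ETA} from a non-superkey — 3NF is violated.
No proper subset of a key has a non-prime attribute in its closure, so there is no partial dependency; 2NF holds.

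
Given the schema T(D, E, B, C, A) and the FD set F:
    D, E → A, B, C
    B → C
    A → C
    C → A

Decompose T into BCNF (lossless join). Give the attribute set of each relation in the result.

Candidate key of the original relation: {D, E}.
{A, B, C, D, E}: {B} determines {A, B, C} here but is not a superkey — split on B → A, C, giving {A, B, C} and {B, D, E}.
{A, B, C}: {A} determines {A, C} here but is not a superkey — split on A → C, giving {A, C} and {A, B}.
{A, C} is in BCNF.
{A, B} is in BCNF.
{B, D, E} is in BCNF.

{A, B}; {A, C}; {B, D, E}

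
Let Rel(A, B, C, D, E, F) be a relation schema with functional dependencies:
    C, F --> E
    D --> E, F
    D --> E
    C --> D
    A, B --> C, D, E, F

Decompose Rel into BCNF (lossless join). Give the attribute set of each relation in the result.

{A, B, C}; {C, D}; {C, F}; {D, E, F}

Candidate key of the original relation: {A, B}.
Within {A, B, C, D, E, F}: {C, F}⁺ ∩ {A, B, C, D, E, F} = {C, D, E, F}, not the whole set, so C, F --> D, E violates BCNF; decompose into {C, D, E, F} and {A, B, C, F}.
Within {C, D, E, F}: {D}⁺ ∩ {C, D, E, F} = {D, E, F}, not the whole set, so D --> E, F violates BCNF; decompose into {D, E, F} and {C, D}.
{D, E, F} is in BCNF.
{C, D} is in BCNF.
Within {A, B, C, F}: {C}⁺ ∩ {A, B, C, F} = {C, F}, not the whole set, so C --> F violates BCNF; decompose into {C, F} and {A, B, C}.
{C, F} is in BCNF.
{A, B, C} is in BCNF.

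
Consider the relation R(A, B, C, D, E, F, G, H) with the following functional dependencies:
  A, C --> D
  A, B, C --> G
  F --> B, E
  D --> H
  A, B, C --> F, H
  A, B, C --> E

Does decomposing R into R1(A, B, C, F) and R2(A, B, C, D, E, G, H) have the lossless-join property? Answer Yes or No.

The shared attributes are {A, B, C} and {A, B, C}⁺ = {A, B, C, D, E, F, G, H}.
This includes all of R1, so the common attributes are a superkey of R1 — the join is lossless.

Yes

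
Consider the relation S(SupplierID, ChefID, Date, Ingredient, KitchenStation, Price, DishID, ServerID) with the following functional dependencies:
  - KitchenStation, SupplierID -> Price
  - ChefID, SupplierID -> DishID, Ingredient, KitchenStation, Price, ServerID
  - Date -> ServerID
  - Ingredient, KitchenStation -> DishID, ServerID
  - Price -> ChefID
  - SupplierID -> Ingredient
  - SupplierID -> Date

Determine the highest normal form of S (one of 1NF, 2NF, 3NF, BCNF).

1NF

Candidate keys: {ChefID, SupplierID}, {KitchenStation, SupplierID}, {Price, SupplierID}. Prime attributes: {ChefID, KitchenStation, Price, SupplierID}.
Date -> ServerID breaks BCNF: {Date}⁺ = {Date, ServerID}, so {Date} is not a superkey.
Date -> ServerID has non-prime {ServerID} on the right and a non-superkey on the left, so 3NF fails.
{SupplierID} is a proper subset of the key {ChefID, SupplierID}, and {SupplierID}⁺ contains the non-prime attributes {Date, Ingredient, ServerID} — a partial dependency, so 2NF is violated.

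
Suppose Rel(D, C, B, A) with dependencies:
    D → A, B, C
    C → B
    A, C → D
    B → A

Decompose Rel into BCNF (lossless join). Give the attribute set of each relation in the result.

Candidate keys of the original relation: {C}, {D}.
Within {A, B, C, D}: {B}⁺ ∩ {A, B, C, D} = {A, B}, not the whole set, so B → A violates BCNF; decompose into {A, B} and {B, C, D}.
{A, B} is in BCNF.
{B, C, D} is in BCNF.

{A, B}; {B, C, D}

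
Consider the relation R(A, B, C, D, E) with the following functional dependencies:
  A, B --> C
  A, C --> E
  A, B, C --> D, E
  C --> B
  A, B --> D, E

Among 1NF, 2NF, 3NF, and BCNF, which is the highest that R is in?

Candidate keys: {A, B}, {A, C}. Prime attributes: {A, B, C}.
C --> B: {C}⁺ = {B, C}, which is not all of the attributes, so the left side is not a superkey — BCNF is violated.
But every attribute on its right side ({B}) is prime, and the same holds for every other non-superkey FD, so 3NF still holds.

3NF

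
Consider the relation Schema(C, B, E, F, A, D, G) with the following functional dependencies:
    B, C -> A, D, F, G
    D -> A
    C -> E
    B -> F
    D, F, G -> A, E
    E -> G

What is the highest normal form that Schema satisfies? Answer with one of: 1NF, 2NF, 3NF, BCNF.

1NF

Candidate key: {B, C}. Prime attributes: {B, C}.
D -> A breaks BCNF: {D}⁺ = {A, D}, so {D} is not a superkey.
Because {A} is non-prime and the left side of D -> A is not a superkey, the relation is not in 3NF.
The proper key subset {B} of {B, C} determines non-prime {F}, so the relation is not even in 2NF.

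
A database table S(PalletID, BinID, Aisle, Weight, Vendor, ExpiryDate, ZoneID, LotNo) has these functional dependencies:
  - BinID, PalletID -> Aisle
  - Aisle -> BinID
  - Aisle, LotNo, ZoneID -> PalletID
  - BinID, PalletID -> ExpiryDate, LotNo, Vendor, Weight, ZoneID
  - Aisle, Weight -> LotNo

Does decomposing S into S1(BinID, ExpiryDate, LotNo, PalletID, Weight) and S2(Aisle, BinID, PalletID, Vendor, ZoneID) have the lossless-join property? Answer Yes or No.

Yes

S1 ∩ S2 = {BinID, PalletID}; its closure under F is {Aisle, BinID, ExpiryDate, LotNo, PalletID, Vendor, Weight, ZoneID}.
S1 is contained in that closure, so S1 ∩ S2 -> S1 holds and the join is lossless.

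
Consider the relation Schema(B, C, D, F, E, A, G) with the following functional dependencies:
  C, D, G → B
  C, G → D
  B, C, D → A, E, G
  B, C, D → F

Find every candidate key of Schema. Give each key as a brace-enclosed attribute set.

No FD produces {C}, so it must be in every candidate key.
Closure of {C, G} is {A, B, C, D, E, F, G}, the whole schema; {C, G} is a candidate key.
Closure of {B, C, D} is {A, B, C, D, E, F, G}, the whole schema; {B, C, D} is a candidate key.
Any other superkey properly contains one of these, so there are no further candidate keys.

{B, C, D}, {C, G}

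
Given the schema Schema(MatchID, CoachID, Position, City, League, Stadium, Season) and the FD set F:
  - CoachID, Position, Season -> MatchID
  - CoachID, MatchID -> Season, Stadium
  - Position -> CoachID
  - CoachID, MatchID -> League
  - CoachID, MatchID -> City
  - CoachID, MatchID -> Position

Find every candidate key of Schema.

{CoachID, MatchID}, {MatchID, Position}, {Position, Season}

{CoachID, MatchID}⁺ = {City, CoachID, League, MatchID, Position, Season, Stadium}, which is every attribute, so {CoachID, MatchID} is a candidate key.
{MatchID, Position}⁺ = {City, CoachID, League, MatchID, Position, Season, Stadium}, which is every attribute, so {MatchID, Position} is a candidate key.
{Position, Season}⁺ = {City, CoachID, League, MatchID, Position, Season, Stadium}, which is every attribute, so {Position, Season} is a candidate key.
These are minimal and exhaustive — every other superkey contains one of them.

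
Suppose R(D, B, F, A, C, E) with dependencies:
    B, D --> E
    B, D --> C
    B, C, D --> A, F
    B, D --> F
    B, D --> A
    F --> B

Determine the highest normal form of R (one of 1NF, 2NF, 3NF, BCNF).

3NF

Candidate keys: {B, D}, {D, F}. Prime attributes: {B, D, F}.
For F --> B we have {F}⁺ = {B, F}; {F} is not a superkey, so BCNF fails.
Its right-hand attributes {B} are all prime, as are those of every other non-superkey FD — the relation is in 3NF.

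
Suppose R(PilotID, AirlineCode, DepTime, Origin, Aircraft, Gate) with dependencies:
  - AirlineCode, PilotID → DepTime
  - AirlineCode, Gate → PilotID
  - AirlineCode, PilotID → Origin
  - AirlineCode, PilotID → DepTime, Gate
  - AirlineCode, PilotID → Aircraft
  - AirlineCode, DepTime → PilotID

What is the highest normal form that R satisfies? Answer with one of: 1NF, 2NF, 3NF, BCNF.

Candidate keys: {AirlineCode, DepTime}, {AirlineCode, Gate}, {AirlineCode, PilotID}. Prime attributes: {AirlineCode, DepTime, Gate, PilotID}.
Each dependency's left side is a superkey — BCNF holds.

BCNF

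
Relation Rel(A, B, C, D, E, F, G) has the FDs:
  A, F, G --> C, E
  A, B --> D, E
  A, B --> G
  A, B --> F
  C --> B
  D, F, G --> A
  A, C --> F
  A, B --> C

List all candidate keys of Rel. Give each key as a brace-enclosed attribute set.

{A, B}, {A, C}, {A, F, G}, {D, F, G}

{A, B} is a candidate key since {A, B}⁺ = {A, B, C, D, E, F, G} covers every attribute.
{A, C} is a candidate key since {A, C}⁺ = {A, B, C, D, E, F, G} covers every attribute.
{A, F, G} is a candidate key since {A, F, G}⁺ = {A, B, C, D, E, F, G} covers every attribute.
{D, F, G} is a candidate key since {D, F, G}⁺ = {A, B, C, D, E, F, G} covers every attribute.
No proper subset of any of these is a key, and no other minimal superkey exists.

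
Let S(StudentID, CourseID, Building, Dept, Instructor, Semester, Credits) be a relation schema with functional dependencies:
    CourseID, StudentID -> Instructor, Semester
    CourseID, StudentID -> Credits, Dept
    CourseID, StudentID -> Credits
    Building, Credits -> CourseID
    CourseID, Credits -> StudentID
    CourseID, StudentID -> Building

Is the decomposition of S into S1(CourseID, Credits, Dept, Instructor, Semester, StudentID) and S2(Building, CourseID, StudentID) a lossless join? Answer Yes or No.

The shared attributes are {CourseID, StudentID} and {CourseID, StudentID}⁺ = {Building, CourseID, Credits, Dept, Instructor, Semester, StudentID}.
This includes all of S1, so the common attributes are a superkey of S1 — the join is lossless.

Yes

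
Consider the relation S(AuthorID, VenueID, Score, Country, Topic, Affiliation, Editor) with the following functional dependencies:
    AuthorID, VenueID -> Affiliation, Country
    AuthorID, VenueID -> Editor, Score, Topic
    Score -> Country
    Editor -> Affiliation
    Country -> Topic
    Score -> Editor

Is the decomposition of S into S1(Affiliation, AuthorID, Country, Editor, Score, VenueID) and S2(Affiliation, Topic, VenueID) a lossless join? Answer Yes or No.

No

S1 ∩ S2 = {Affiliation, VenueID}; its closure under F is {Affiliation, VenueID}.
Neither S1 nor S2 is contained in that closure, so the decomposition is lossy.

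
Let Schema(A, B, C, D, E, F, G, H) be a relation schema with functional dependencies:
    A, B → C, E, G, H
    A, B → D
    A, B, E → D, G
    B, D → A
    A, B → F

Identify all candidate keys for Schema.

Attributes never on any right-hand side: {B} — every candidate key must contain it.
{A, B} is a candidate key since {A, B}⁺ = {A, B, C, D, E, F, G, H} covers every attribute.
{B, D} is a candidate key since {B, D}⁺ = {A, B, C, D, E, F, G, H} covers every attribute.
These are minimal and exhaustive — every other superkey contains one of them.

{A, B}, {B, D}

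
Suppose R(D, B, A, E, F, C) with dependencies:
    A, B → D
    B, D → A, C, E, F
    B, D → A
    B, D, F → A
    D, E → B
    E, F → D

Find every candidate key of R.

{A, B}, {B, D}, {D, E}, {E, F}

{A, B}⁺ = {A, B, C, D, E, F} — all of the relation — so {A, B} is a candidate key.
{B, D}⁺ = {A, B, C, D, E, F} — all of the relation — so {B, D} is a candidate key.
{D, E}⁺ = {A, B, C, D, E, F} — all of the relation — so {D, E} is a candidate key.
{E, F}⁺ = {A, B, C, D, E, F} — all of the relation — so {E, F} is a candidate key.
Any other superkey properly contains one of these, so there are no further candidate keys.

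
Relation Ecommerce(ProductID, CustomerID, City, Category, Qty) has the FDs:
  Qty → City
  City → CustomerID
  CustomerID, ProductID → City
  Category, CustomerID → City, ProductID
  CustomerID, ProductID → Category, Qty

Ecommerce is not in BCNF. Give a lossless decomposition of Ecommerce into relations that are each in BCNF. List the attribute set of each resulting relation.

Candidate keys of the original relation: {Category, City}, {Category, CustomerID}, {Category, Qty}, {City, ProductID}, {CustomerID, ProductID}, {ProductID, Qty}.
Within {Category, City, CustomerID, ProductID, Qty}: {Qty}⁺ ∩ {Category, City, CustomerID, ProductID, Qty} = {City, CustomerID, Qty}, not the whole set, so Qty → City, CustomerID violates BCNF; decompose into {City, CustomerID, Qty} and {Category, ProductID, Qty}.
Within {City, CustomerID, Qty}: {City}⁺ ∩ {City, CustomerID, Qty} = {City, CustomerID}, not the whole set, so City → CustomerID violates BCNF; decompose into {City, CustomerID} and {City, Qty}.
{City, CustomerID} has no BCNF violation.
{City, Qty} has no BCNF violation.
{Category, ProductID, Qty} has no BCNF violation.

{Category, ProductID, Qty}; {City, CustomerID}; {City, Qty}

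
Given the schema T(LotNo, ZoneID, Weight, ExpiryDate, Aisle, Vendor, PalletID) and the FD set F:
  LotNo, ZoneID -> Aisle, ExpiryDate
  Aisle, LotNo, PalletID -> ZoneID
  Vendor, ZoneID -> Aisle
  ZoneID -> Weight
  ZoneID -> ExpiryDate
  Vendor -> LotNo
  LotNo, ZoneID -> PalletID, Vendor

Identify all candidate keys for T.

Closure of {LotNo, ZoneID} is {Aisle, ExpiryDate, LotNo, PalletID, Vendor, Weight, ZoneID}, the whole schema; {LotNo, ZoneID} is a candidate key.
Closure of {Vendor, ZoneID} is {Aisle, ExpiryDate, LotNo, PalletID, Vendor, Weight, ZoneID}, the whole schema; {Vendor, ZoneID} is a candidate key.
Closure of {Aisle, LotNo, PalletID} is {Aisle, ExpiryDate, LotNo, PalletID, Vendor, Weight, ZoneID}, the whole schema; {Aisle, LotNo, PalletID} is a candidate key.
Closure of {Aisle, PalletID, Vendor} is {Aisle, ExpiryDate, LotNo, PalletID, Vendor, Weight, ZoneID}, the whole schema; {Aisle, PalletID, Vendor} is a candidate key.
These are minimal and exhaustive — every other superkey contains one of them.

{Aisle, LotNo, PalletID}, {Aisle, PalletID, Vendor}, {LotNo, ZoneID}, {Vendor, ZoneID}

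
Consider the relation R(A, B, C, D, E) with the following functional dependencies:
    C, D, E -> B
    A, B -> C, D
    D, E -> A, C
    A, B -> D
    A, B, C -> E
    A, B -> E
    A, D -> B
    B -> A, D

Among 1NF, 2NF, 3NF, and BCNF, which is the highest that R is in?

Candidate keys: {A, D}, {B}, {D, E}. Prime attributes: {A, B, D, E}.
Each dependency's left side is a superkey — BCNF holds.

BCNF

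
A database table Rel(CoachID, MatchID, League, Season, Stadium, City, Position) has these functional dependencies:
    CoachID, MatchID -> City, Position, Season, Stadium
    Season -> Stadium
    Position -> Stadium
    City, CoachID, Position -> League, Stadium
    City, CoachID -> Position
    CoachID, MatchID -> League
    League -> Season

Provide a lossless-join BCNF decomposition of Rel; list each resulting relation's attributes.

{City, CoachID, League, Position}; {City, CoachID, MatchID}; {League, Season}; {Season, Stadium}

Candidate key of the original relation: {CoachID, MatchID}.
In {City, CoachID, League, MatchID, Position, Season, Stadium}, {Season} is not a superkey ({Season}⁺ restricted to this set is {Season, Stadium}), so split on Season -> Stadium into {Season, Stadium} and {City, CoachID, League, MatchID, Position, Season}.
{Season, Stadium} has no BCNF violation.
In {City, CoachID, League, MatchID, Position, Season}, {City, CoachID, Position} is not a superkey ({City, CoachID, Position}⁺ restricted to this set is {City, CoachID, League, Position, Season}), so split on City, CoachID, Position -> League, Season into {City, CoachID, League, Position, Season} and {City, CoachID, MatchID, Position}.
In {City, CoachID, League, Position, Season}, {League} is not a superkey ({League}⁺ restricted to this set is {League, Season}), so split on League -> Season into {League, Season} and {City, CoachID, League, Position}.
{League, Season} has no BCNF violation.
{City, CoachID, League, Position} has no BCNF violation.
In {City, CoachID, MatchID, Position}, {City, CoachID} is not a superkey ({City, CoachID}⁺ restricted to this set is {City, CoachID, Position}), so split on City, CoachID -> Position into {City, CoachID, Position} and {City, CoachID, MatchID}.
{City, CoachID, Position} has no BCNF violation.
{City, CoachID, MatchID} has no BCNF violation.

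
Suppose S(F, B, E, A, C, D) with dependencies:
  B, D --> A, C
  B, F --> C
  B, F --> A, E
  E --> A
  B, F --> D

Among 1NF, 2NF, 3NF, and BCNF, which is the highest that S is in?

2NF

Candidate key: {B, F}. Prime attributes: {B, F}.
B, D --> A, C breaks BCNF: {B, D}⁺ = {A, B, C, D}, so {B, D} is not a superkey.
B, D --> A, C determines the non-prime attributes {A, C} from a non-superkey — 3NF is violated.
No non-prime attribute depends on a proper subset of any candidate key, so 2NF holds.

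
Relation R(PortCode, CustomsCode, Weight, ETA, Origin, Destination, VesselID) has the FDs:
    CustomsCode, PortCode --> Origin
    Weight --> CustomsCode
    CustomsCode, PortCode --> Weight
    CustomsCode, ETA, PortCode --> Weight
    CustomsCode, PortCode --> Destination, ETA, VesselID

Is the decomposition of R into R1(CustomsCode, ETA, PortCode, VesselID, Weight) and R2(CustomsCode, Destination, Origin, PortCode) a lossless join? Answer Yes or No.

Yes

The shared attributes are {CustomsCode, PortCode} and {CustomsCode, PortCode}⁺ = {CustomsCode, Destination, ETA, Origin, PortCode, VesselID, Weight}.
R1 is contained in that closure, so R1 ∩ R2 --> R1 holds and the join is lossless.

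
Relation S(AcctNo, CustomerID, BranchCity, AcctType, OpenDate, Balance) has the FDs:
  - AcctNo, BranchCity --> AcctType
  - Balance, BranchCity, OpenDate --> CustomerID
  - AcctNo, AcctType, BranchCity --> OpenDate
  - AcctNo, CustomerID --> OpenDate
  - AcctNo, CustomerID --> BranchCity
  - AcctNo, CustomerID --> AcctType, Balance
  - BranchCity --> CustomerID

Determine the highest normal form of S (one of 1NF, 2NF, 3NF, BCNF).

Candidate keys: {AcctNo, BranchCity}, {AcctNo, CustomerID}. Prime attributes: {AcctNo, BranchCity, CustomerID}.
Balance, BranchCity, OpenDate --> CustomerID breaks BCNF: {Balance, BranchCity, OpenDate}⁺ = {Balance, BranchCity, CustomerID, OpenDate}, so {Balance, BranchCity, OpenDate} is not a superkey.
Since {CustomerID} ⊆ prime attributes and every other non-superkey FD also has a prime right side, the schema is in 3NF.

3NF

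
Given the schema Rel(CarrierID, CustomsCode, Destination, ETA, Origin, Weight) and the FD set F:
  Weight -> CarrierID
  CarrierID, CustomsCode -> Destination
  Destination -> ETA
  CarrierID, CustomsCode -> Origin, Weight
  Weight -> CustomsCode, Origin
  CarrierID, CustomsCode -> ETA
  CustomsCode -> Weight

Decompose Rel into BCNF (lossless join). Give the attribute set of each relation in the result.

Candidate keys of the original relation: {CustomsCode}, {Weight}.
Within {CarrierID, CustomsCode, Destination, ETA, Origin, Weight}: {Destination}⁺ ∩ {CarrierID, CustomsCode, Destination, ETA, Origin, Weight} = {Destination, ETA}, not the whole set, so Destination -> ETA violates BCNF; decompose into {Destination, ETA} and {CarrierID, CustomsCode, Destination, Origin, Weight}.
{Destination, ETA}: every determinant is a superkey — BCNF.
{CarrierID, CustomsCode, Destination, Origin, Weight}: every determinant is a superkey — BCNF.

{CarrierID, CustomsCode, Destination, Origin, Weight}; {Destination, ETA}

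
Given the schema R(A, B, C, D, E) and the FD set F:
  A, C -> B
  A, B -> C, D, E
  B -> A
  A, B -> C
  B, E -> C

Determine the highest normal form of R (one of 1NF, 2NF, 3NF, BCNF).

Candidate keys: {A, C}, {B}. Prime attributes: {A, B, C}.
The left-hand side of every FD is a superkey, so BCNF is satisfied.

BCNF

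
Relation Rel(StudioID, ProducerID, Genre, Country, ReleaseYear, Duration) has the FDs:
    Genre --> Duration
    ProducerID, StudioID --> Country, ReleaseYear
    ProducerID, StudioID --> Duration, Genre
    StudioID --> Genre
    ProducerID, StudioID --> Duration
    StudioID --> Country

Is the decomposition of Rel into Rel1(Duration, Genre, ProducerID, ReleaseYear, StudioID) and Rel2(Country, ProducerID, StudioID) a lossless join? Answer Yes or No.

Common attributes: {ProducerID, StudioID}; their closure is {Country, Duration, Genre, ProducerID, ReleaseYear, StudioID}.
Since Rel1 ⊆ {Country, Duration, Genre, ProducerID, ReleaseYear, StudioID}, the intersection is a superkey of Rel1; the decomposition is lossless.

Yes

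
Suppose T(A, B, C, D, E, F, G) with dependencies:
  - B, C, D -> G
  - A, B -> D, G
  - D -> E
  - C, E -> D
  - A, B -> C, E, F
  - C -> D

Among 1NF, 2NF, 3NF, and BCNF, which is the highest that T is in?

Candidate key: {A, B}. Prime attributes: {A, B}.
B, C, D -> G: {B, C, D}⁺ = {B, C, D, E, G}, which is not all of the attributes, so the left side is not a superkey — BCNF is violated.
B, C, D -> G has non-prime {G} on the right and a non-superkey on the left, so 3NF fails.
No proper subset of a key has a non-prime attribute in its closure, so there is no partial dependency; 2NF holds.

2NF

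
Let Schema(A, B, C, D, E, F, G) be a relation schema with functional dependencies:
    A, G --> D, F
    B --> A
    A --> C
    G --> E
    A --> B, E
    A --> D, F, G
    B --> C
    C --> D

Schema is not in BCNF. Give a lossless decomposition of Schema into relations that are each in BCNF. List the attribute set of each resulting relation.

Candidate keys of the original relation: {A}, {B}.
Within {A, B, C, D, E, F, G}: {G}⁺ ∩ {A, B, C, D, E, F, G} = {E, G}, not the whole set, so G --> E violates BCNF; decompose into {E, G} and {A, B, C, D, F, G}.
{E, G} is in BCNF.
Within {A, B, C, D, F, G}: {C}⁺ ∩ {A, B, C, D, F, G} = {C, D}, not the whole set, so C --> D violates BCNF; decompose into {C, D} and {A, B, C, F, G}.
{C, D} is in BCNF.
{A, B, C, F, G} is in BCNF.

{A, B, C, F, G}; {C, D}; {E, G}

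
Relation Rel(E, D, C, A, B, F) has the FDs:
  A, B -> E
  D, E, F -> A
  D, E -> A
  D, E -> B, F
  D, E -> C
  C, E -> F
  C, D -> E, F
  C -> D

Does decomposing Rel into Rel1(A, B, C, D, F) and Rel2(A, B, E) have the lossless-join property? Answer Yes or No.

Common attributes: {A, B}; their closure is {A, B, E}.
Rel2 is contained in that closure, so Rel1 ∩ Rel2 -> Rel2 holds and the join is lossless.

Yes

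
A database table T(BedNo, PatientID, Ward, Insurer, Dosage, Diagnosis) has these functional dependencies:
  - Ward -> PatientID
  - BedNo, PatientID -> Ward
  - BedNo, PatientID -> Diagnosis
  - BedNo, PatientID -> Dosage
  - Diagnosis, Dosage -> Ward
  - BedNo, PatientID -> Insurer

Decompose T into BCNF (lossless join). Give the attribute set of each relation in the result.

{BedNo, Diagnosis, Dosage, Insurer}; {Diagnosis, Dosage, Ward}; {PatientID, Ward}

Candidate keys of the original relation: {BedNo, Diagnosis, Dosage}, {BedNo, PatientID}, {BedNo, Ward}.
In {BedNo, Diagnosis, Dosage, Insurer, PatientID, Ward}, {Ward} is not a superkey ({Ward}⁺ restricted to this set is {PatientID, Ward}), so split on Ward -> PatientID into {PatientID, Ward} and {BedNo, Diagnosis, Dosage, Insurer, Ward}.
{PatientID, Ward} has no BCNF violation.
In {BedNo, Diagnosis, Dosage, Insurer, Ward}, {Diagnosis, Dosage} is not a superkey ({Diagnosis, Dosage}⁺ restricted to this set is {Diagnosis, Dosage, Ward}), so split on Diagnosis, Dosage -> Ward into {Diagnosis, Dosage, Ward} and {BedNo, Diagnosis, Dosage, Insurer}.
{Diagnosis, Dosage, Ward} has no BCNF violation.
{BedNo, Diagnosis, Dosage, Insurer} has no BCNF violation.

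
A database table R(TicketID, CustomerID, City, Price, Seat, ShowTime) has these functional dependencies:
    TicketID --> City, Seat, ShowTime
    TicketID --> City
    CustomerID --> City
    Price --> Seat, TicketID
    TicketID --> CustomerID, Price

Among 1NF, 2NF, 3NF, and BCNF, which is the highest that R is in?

Candidate keys: {Price}, {TicketID}. Prime attributes: {Price, TicketID}.
CustomerID --> City breaks BCNF: {CustomerID}⁺ = {City, CustomerID}, so {CustomerID} is not a superkey.
Because {City} is non-prime and the left side of CustomerID --> City is not a superkey, the relation is not in 3NF.
All keys have size 1, which rules out partial dependencies — 2NF is satisfied.

2NF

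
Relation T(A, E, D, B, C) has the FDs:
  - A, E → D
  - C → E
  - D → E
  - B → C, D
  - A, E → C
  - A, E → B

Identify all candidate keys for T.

{A, B}, {A, C}, {A, D}, {A, E}

No FD produces {A}, so it must be in every candidate key.
{A, B} is a candidate key since {A, B}⁺ = {A, B, C, D, E} covers every attribute.
{A, C} is a candidate key since {A, C}⁺ = {A, B, C, D, E} covers every attribute.
{A, D} is a candidate key since {A, D}⁺ = {A, B, C, D, E} covers every attribute.
{A, E} is a candidate key since {A, E}⁺ = {A, B, C, D, E} covers every attribute.
These are minimal and exhaustive — every other superkey contains one of them.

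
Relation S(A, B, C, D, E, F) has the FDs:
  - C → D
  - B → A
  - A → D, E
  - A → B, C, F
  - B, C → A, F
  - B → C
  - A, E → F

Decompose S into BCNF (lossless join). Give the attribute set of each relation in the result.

{A, B, C, E, F}; {C, D}

Candidate keys of the original relation: {A}, {B}.
{A, B, C, D, E, F}: {C} determines {C, D} here but is not a superkey — split on C → D, giving {C, D} and {A, B, C, E, F}.
{C, D} has no BCNF violation.
{A, B, C, E, F} has no BCNF violation.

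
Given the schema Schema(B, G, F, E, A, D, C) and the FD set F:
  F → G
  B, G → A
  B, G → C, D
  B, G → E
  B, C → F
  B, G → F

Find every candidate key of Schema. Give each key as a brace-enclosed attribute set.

{B} never appears on the right of any FD, so every key must include it.
{B, C} is a candidate key since {B, C}⁺ = {A, B, C, D, E, F, G} covers every attribute.
{B, F} is a candidate key since {B, F}⁺ = {A, B, C, D, E, F, G} covers every attribute.
{B, G} is a candidate key since {B, G}⁺ = {A, B, C, D, E, F, G} covers every attribute.
These are minimal and exhaustive — every other superkey contains one of them.

{B, C}, {B, F}, {B, G}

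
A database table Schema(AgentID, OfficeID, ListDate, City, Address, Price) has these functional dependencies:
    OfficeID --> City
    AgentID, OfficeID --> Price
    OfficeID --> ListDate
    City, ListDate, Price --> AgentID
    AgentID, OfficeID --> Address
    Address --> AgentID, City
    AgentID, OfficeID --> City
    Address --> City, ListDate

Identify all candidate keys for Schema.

No FD produces {OfficeID}, so it must be in every candidate key.
Closure of {Address, OfficeID} is {Address, AgentID, City, ListDate, OfficeID, Price}, the whole schema; {Address, OfficeID} is a candidate key.
Closure of {AgentID, OfficeID} is {Address, AgentID, City, ListDate, OfficeID, Price}, the whole schema; {AgentID, OfficeID} is a candidate key.
Closure of {OfficeID, Price} is {Address, AgentID, City, ListDate, OfficeID, Price}, the whole schema; {OfficeID, Price} is a candidate key.
These are minimal and exhaustive — every other superkey contains one of them.

{Address, OfficeID}, {AgentID, OfficeID}, {OfficeID, Price}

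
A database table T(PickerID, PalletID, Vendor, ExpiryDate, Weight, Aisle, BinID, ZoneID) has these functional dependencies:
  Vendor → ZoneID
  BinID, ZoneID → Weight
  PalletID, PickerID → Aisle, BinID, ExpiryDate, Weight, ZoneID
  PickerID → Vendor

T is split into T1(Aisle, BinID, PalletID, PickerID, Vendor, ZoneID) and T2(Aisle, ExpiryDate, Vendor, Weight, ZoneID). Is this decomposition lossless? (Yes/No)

No

Common attributes: {Aisle, Vendor, ZoneID}; their closure is {Aisle, Vendor, ZoneID}.
Neither T1 nor T2 is contained in that closure, so the decomposition is lossy.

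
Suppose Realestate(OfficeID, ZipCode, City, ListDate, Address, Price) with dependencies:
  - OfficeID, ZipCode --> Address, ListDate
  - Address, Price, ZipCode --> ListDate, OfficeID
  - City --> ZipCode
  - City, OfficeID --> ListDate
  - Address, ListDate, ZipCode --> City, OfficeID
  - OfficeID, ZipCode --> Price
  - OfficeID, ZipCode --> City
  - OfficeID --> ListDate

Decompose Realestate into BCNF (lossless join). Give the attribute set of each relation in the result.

{Address, City, OfficeID, Price}; {City, ZipCode}; {ListDate, OfficeID}

Candidate keys of the original relation: {Address, City, ListDate}, {Address, City, Price}, {Address, ListDate, ZipCode}, {Address, Price, ZipCode}, {City, OfficeID}, {OfficeID, ZipCode}.
{Address, City, ListDate, OfficeID, Price, ZipCode}: {City} determines {City, ZipCode} here but is not a superkey — split on City --> ZipCode, giving {City, ZipCode} and {Address, City, ListDate, OfficeID, Price}.
{City, ZipCode}: every determinant is a superkey — BCNF.
{Address, City, ListDate, OfficeID, Price}: {OfficeID} determines {ListDate, OfficeID} here but is not a superkey — split on OfficeID --> ListDate, giving {ListDate, OfficeID} and {Address, City, OfficeID, Price}.
{ListDate, OfficeID}: every determinant is a superkey — BCNF.
{Address, City, OfficeID, Price}: every determinant is a superkey — BCNF.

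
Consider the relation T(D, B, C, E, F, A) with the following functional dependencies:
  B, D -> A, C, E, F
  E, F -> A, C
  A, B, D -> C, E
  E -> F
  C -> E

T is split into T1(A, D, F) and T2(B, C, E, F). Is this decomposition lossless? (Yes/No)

T1 ∩ T2 = {F}; its closure under F is {F}.
The closure covers neither T1 nor T2 entirely; the join is not lossless.

No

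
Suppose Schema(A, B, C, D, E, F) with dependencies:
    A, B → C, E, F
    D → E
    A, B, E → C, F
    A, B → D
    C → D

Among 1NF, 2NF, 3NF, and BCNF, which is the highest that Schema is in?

2NF

Candidate key: {A, B}. Prime attributes: {A, B}.
D → E: {D}⁺ = {D, E}, which is not all of the attributes, so the left side is not a superkey — BCNF is violated.
D → E determines the non-prime attribute {E} from a non-superkey — 3NF is violated.
No non-prime attribute depends on a proper subset of any candidate key, so 2NF holds.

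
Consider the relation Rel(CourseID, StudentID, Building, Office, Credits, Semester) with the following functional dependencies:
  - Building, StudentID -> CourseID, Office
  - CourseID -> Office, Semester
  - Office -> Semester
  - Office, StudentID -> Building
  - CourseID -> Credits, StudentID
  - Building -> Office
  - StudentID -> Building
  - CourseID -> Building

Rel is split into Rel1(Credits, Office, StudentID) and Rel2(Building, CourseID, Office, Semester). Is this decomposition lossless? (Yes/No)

Common attributes: {Office}; their closure is {Office, Semester}.
The closure covers neither Rel1 nor Rel2 entirely; the join is not lossless.

No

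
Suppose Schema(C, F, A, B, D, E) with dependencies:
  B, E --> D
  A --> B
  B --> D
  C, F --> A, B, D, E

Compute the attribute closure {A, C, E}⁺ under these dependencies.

{A, B, C, D, E}

Start with {A, C, E}.
A --> B applies; add {B} → now {A, B, C, E}.
B --> D applies; add {D} → now {A, B, C, D, E}.
No further FD applies.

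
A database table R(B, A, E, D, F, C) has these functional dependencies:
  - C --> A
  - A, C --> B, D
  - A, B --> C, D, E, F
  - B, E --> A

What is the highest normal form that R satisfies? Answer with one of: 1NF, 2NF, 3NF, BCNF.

BCNF

Candidate keys: {A, B}, {B, E}, {C}. Prime attributes: {A, B, C, E}.
Every FD has a superkey on the left, so the relation is in BCNF.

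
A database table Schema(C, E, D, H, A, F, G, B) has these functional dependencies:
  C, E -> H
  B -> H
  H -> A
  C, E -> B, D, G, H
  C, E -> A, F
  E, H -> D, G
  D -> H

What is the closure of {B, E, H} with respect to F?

Start with {B, E, H}.
H -> A applies; add {A} → now {A, B, E, H}.
E, H -> D, G applies; add {D, G} → now {A, B, D, E, G, H}.
No further FD applies.

{A, B, D, E, G, H}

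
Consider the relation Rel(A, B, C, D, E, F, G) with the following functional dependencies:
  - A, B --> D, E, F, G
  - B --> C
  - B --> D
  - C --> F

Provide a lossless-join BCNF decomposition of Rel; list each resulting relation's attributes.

Candidate key of the original relation: {A, B}.
In {A, B, C, D, E, F, G}, {B} is not a superkey ({B}⁺ restricted to this set is {B, C, D, F}), so split on B --> C, D, F into {B, C, D, F} and {A, B, E, G}.
In {B, C, D, F}, {C} is not a superkey ({C}⁺ restricted to this set is {C, F}), so split on C --> F into {C, F} and {B, C, D}.
{C, F} is in BCNF.
{B, C, D} is in BCNF.
{A, B, E, G} is in BCNF.

{A, B, E, G}; {B, C, D}; {C, F}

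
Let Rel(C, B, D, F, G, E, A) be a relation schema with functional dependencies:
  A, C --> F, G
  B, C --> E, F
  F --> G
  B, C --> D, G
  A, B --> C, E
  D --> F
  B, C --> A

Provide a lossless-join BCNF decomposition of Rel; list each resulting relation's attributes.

{A, B, C, D, E}; {A, C, F}; {F, G}

Candidate keys of the original relation: {A, B}, {B, C}.
{A, B, C, D, E, F, G}: {A, C} determines {A, C, F, G} here but is not a superkey — split on A, C --> F, G, giving {A, C, F, G} and {A, B, C, D, E}.
{A, C, F, G}: {F} determines {F, G} here but is not a superkey — split on F --> G, giving {F, G} and {A, C, F}.
{F, G} is in BCNF.
{A, C, F} is in BCNF.
{A, B, C, D, E} is in BCNF.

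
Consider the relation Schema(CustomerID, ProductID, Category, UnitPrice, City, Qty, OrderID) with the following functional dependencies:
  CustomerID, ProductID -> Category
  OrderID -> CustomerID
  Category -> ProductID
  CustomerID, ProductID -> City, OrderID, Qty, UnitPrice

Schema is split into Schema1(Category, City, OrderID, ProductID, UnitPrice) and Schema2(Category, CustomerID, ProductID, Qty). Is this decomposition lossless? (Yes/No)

No

Common attributes: {Category, ProductID}; their closure is {Category, ProductID}.
Neither Schema1 nor Schema2 is contained in that closure, so the decomposition is lossy.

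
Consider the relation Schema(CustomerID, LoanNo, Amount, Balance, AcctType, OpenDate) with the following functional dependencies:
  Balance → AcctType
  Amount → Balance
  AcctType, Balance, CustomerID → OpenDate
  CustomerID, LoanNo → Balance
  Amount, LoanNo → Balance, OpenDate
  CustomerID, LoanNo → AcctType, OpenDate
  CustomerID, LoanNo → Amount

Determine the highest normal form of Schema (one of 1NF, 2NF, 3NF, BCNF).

2NF

Candidate key: {CustomerID, LoanNo}. Prime attributes: {CustomerID, LoanNo}.
Balance → AcctType: {Balance}⁺ = {AcctType, Balance}, which is not all of the attributes, so the left side is not a superkey — BCNF is violated.
Balance → AcctType determines the non-prime attribute {AcctType} from a non-superkey — 3NF is violated.
Checking every proper subset of each key, none determines a non-prime attribute — 2NF is satisfied.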